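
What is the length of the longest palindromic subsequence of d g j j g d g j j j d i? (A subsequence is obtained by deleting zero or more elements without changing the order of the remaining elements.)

One longest palindromic subsequence is djjgdgjjd (positions 1,3,4,5,6,7,9,10,11); it reads the same forward and backward, and the interval DP gives dp[1][12] = 9.

9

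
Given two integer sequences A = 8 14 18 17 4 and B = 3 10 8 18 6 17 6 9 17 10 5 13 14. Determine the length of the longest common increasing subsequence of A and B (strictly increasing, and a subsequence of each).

2

A longest common strictly increasing subsequence is 8, 18 (length 2); it appears in order in both A and B, and no longer such subsequence exists.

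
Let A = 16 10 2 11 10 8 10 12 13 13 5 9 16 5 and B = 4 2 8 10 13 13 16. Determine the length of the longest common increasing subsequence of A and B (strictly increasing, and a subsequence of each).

A longest common strictly increasing subsequence is 2, 8, 10, 13, 16 (length 5); it appears in order in both A and B, and no longer such subsequence exists.

5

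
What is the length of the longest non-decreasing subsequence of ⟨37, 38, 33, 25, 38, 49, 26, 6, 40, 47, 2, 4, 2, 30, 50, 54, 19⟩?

7

Let dp[i] be the longest non-decreasing subsequence ending at position i. Then dp = [1, 2, 1, 1, 3, 4, 2, 1, 4, 5, 1, 2, 2, 3, 6, 7, 3].
The maximum is 7; one witness is 37, 38, 38, 40, 47, 50, 54 at positions 1,2,5,9,10,15,16.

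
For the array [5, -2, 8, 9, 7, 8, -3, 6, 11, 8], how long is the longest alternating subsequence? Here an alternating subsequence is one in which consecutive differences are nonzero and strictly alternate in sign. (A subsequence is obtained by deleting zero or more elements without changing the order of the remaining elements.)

8

A longest alternating subsequence is 5, -2, 8, 7, 8, -3, 11, 8 (positions 1,2,3,5,6,7,9,10); its 7 consecutive differences strictly alternate in sign, and length 8 is optimal.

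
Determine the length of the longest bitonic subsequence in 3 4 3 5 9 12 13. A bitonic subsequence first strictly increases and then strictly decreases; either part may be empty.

Let inc[i] be the LIS ending at i and dec[i] the longest strictly decreasing subsequence starting at i. inc = [1, 2, 1, 3, 4, 5, 6], dec = [1, 2, 1, 1, 1, 1, 1].
max_i inc[i]+dec[i]−1 = 6, with one witness 3, 4, 5, 9, 12, 13.

6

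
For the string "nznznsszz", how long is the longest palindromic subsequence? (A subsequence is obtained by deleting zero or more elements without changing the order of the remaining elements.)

One longest palindromic subsequence is zzsszz (positions 2,4,6,7,8,9); it reads the same forward and backward, and the interval DP gives dp[1][9] = 6.

6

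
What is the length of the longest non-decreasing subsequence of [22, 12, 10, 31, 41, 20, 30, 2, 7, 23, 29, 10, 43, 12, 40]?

5

Scanning left to right, the best length ending at each element is: 22→1, 12→1, 10→1, 31→2, 41→3, 20→2, 30→3, 2→1, 7→2, 23→3, 29→4, 10→3, 43→5, 12→4, 40→5.
So the longest non-decreasing subsequence has length 5, e.g. 12, 20, 23, 29, 43.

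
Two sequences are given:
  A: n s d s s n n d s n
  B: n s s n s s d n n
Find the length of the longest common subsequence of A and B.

6

Backtracking the LCS table gives one alignment: n (A1,B1) → s (A2,B3) → s (A4,B5) → s (A5,B6) → n (A7,B8) → n (A10,B9).
So the longest common subsequence has length 6.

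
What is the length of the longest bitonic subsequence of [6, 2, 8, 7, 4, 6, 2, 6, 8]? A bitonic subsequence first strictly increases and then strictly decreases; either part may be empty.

Let inc[i] be the LIS ending at i and dec[i] the longest strictly decreasing subsequence starting at i. inc = [1, 1, 2, 2, 2, 3, 1, 3, 4], dec = [3, 1, 4, 3, 2, 2, 1, 1, 1].
max_i inc[i]+dec[i]−1 = 5, with one witness 6, 8, 7, 6, 2.

5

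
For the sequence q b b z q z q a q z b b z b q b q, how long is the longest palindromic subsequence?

Using dp[i][j] = 2 + dp[i+1][j−1] if the ends match, else max(dp[i+1][j], dp[i][j−1]):
dp[1][17] = 13. A witness is qbbzzqaqzzbbq at positions 1,2,3,4,6,7,8,9,10,13,14,16,17.

13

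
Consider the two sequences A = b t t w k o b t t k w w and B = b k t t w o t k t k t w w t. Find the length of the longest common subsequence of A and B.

10

Backtracking the LCS table gives one alignment: b (A1,B1) → t (A2,B3) → t (A3,B4) → w (A4,B5) → o (A6,B6) → t (A8,B7) → t (A9,B9) → k (A10,B10) → w (A11,B12) → w (A12,B13).
So the longest common subsequence has length 10.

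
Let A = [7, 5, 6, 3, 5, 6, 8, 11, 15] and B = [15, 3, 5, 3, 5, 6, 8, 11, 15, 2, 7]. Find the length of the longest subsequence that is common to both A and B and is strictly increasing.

6

For each value that appears in both, track the longest common increasing run ending there.
The best achievable length is 6; one witness is 3, 5, 6, 8, 11, 15 (A-positions 4,5,6,7,8,9, B-positions 2,3,6,7,8,9).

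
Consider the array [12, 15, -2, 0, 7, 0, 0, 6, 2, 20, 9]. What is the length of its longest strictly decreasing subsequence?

4

Scanning left to right, the best length ending at each element is: 12→1, 15→1, -2→2, 0→2, 7→2, 0→3, 0→3, 6→3, 2→4, 20→1, 9→2.
So the longest decreasing subsequence has length 4, e.g. 12, 7, 6, 2.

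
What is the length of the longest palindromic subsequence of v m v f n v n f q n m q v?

Using dp[i][j] = 2 + dp[i+1][j−1] if the ends match, else max(dp[i+1][j], dp[i][j−1]):
dp[1][13] = 9. A witness is vmfnvnfmv at positions 1,2,4,5,6,7,8,11,13.

9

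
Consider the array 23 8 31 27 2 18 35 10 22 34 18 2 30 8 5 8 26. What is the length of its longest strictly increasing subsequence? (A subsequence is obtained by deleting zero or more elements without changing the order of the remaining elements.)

Let dp[i] be the longest increasing subsequence ending at position i. Then dp = [1, 1, 2, 2, 1, 2, 3, 2, 3, 4, 3, 1, 4, 2, 2, 3, 4].
The maximum is 4; one witness is 8, 18, 22, 34 at positions 2,6,9,10.

4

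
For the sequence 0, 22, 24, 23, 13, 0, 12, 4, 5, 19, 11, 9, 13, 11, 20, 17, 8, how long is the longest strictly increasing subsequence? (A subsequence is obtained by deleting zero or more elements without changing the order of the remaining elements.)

Let dp[i] be the longest increasing subsequence ending at position i. Then dp = [1, 2, 3, 3, 2, 1, 2, 2, 3, 4, 4, 4, 5, 5, 6, 6, 4].
The maximum is 6; one witness is 0, 4, 5, 11, 13, 20 at positions 1,8,9,11,13,15.

6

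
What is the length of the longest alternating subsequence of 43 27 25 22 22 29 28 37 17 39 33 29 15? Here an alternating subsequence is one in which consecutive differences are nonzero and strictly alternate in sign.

Track the best alternating length ending on an up-step vs a down-step at each position: up/down = 1/1, 1/2, 1/2, 1/2, 1/2, 3/2, 3/4, 5/2, 1/6, 7/2, 7/8, 7/8, 1/8.
The maximum over both is 8; one such subsequence is 43, 27, 29, 28, 37, 17, 39, 33.

8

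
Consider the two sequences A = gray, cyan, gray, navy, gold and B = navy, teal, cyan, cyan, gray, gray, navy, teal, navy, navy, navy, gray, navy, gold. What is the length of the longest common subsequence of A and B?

A longest common subsequence is gray, gray, navy, gold (length 4); the LCS DP confirms no longer common subsequence exists.

4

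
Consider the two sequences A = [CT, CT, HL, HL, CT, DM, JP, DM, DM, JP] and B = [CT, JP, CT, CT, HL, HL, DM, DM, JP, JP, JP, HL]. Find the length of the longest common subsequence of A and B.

7

Backtracking the LCS table gives one alignment: CT (A1,B3) → CT (A2,B4) → HL (A3,B5) → HL (A4,B6) → DM (A6,B8) → JP (A7,B10) → JP (A10,B11).
So the longest common subsequence has length 7.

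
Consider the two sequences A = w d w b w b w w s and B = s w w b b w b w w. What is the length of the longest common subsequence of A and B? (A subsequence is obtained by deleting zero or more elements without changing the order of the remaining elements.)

A longest common subsequence is wwbwbww (length 7); the LCS DP confirms no longer common subsequence exists.

7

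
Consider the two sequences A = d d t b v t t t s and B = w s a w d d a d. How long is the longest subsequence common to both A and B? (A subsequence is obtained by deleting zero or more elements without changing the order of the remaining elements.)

Backtracking the LCS table gives one alignment: d (A1,B6) → d (A2,B8).
So the longest common subsequence has length 2.

2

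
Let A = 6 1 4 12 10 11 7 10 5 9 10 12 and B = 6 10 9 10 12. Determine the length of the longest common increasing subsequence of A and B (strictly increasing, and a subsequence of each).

4

A longest common strictly increasing subsequence is 6, 9, 10, 12 (length 4); it appears in order in both A and B, and no longer such subsequence exists.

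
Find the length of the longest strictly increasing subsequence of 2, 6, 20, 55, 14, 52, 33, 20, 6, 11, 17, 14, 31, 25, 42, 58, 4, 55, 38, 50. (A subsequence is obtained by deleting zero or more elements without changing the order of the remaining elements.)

Let dp[i] be the longest increasing subsequence ending at position i. Then dp = [1, 2, 3, 4, 3, 4, 4, 4, 2, 3, 4, 4, 5, 5, 6, 7, 2, 7, 6, 7].
The maximum is 7; one witness is 2, 6, 14, 20, 31, 42, 58 at positions 1,2,5,8,13,15,16.

7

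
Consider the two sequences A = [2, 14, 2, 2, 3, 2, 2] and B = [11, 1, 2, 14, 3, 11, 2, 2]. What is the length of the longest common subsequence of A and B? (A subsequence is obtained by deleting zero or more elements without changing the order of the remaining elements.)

5

A longest common subsequence is 2, 14, 3, 2, 2 (length 5); the LCS DP confirms no longer common subsequence exists.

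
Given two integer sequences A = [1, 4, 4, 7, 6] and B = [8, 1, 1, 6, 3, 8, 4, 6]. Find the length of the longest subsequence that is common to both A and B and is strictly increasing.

A longest common strictly increasing subsequence is 1, 4, 6 (length 3); it appears in order in both A and B, and no longer such subsequence exists.

3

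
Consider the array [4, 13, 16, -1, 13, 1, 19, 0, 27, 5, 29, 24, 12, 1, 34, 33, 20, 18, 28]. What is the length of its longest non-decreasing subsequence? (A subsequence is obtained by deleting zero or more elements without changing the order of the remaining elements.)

7

One longest non-decreasing subsequence is 4, 13, 16, 19, 27, 29, 34 (positions 1,2,3,7,9,11,15), of length 7; no longer one exists.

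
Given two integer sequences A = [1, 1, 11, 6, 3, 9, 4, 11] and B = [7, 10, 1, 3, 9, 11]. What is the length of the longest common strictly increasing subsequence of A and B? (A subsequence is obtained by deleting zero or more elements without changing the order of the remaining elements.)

For each value that appears in both, track the longest common increasing run ending there.
The best achievable length is 4; one witness is 1, 3, 9, 11 (A-positions 1,5,6,8, B-positions 3,4,5,6).

4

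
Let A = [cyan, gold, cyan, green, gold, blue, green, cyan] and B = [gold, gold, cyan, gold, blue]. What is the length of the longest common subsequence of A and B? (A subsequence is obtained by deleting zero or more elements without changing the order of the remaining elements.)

4

Backtracking the LCS table gives one alignment: gold (A2,B2) → cyan (A3,B3) → gold (A5,B4) → blue (A6,B5).
So the longest common subsequence has length 4.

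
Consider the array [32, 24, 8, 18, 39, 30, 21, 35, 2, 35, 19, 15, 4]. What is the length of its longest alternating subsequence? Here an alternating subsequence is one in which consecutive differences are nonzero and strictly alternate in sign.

8

Track the best alternating length ending on an up-step vs a down-step at each position: up/down = 1/1, 1/2, 1/2, 3/2, 3/1, 3/4, 3/4, 5/4, 1/6, 7/4, 7/8, 7/8, 7/8.
The maximum over both is 8; one such subsequence is 32, 24, 39, 30, 35, 2, 35, 19.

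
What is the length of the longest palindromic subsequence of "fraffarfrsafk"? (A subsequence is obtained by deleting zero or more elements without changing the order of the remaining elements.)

8

One longest palindromic subsequence is fraffarf (positions 1,2,3,4,5,6,9,12); it reads the same forward and backward, and the interval DP gives dp[1][13] = 8.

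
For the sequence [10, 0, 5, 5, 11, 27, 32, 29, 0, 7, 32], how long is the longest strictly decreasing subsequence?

3

One longest decreasing subsequence is 10, 5, 0 (positions 1,3,9), of length 3; no longer one exists.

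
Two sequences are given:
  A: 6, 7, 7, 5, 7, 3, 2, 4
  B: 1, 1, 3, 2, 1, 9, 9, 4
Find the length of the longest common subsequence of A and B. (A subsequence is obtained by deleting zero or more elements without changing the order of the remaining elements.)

A longest common subsequence is 3, 2, 4 (length 3); the LCS DP confirms no longer common subsequence exists.

3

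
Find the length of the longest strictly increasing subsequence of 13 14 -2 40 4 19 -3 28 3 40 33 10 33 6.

5

Let dp[i] be the longest increasing subsequence ending at position i. Then dp = [1, 2, 1, 3, 2, 3, 1, 4, 2, 5, 5, 3, 5, 3].
The maximum is 5; one witness is 13, 14, 19, 28, 40 at positions 1,2,6,8,10.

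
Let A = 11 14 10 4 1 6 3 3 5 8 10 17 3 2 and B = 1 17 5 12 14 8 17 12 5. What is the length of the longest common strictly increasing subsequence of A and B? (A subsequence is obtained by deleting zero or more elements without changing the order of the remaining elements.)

4

A longest common strictly increasing subsequence is 1, 5, 8, 17 (length 4); it appears in order in both A and B, and no longer such subsequence exists.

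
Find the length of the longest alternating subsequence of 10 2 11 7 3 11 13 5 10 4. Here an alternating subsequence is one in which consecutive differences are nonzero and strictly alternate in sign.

A longest alternating subsequence is 10, 2, 11, 7, 11, 5, 10, 4 (positions 1,2,3,4,6,8,9,10); its 7 consecutive differences strictly alternate in sign, and length 8 is optimal.

8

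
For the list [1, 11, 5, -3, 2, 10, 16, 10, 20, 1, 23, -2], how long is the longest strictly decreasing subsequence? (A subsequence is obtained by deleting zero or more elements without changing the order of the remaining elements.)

5

One longest decreasing subsequence is 11, 5, 2, 1, -2 (positions 2,3,5,10,12), of length 5; no longer one exists.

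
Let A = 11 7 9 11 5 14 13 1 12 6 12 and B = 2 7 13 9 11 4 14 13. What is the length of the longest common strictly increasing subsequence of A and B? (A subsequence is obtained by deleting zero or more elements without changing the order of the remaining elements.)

4

A longest common strictly increasing subsequence is 7, 9, 11, 14 (length 4); it appears in order in both A and B, and no longer such subsequence exists.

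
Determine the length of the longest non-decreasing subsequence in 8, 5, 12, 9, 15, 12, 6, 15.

4

One longest non-decreasing subsequence is 8, 12, 15, 15 (positions 1,3,5,8), of length 4; no longer one exists.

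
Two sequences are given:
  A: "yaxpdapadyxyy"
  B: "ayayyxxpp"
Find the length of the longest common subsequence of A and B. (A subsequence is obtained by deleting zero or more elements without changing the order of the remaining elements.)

5

Backtracking the LCS table gives one alignment: y (A1,B2) → a (A2,B3) → x (A3,B7) → p (A4,B8) → p (A7,B9).
So the longest common subsequence has length 5.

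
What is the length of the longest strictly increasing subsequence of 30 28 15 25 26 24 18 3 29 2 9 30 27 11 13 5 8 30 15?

5

One longest increasing subsequence is 15, 25, 26, 29, 30 (positions 3,4,5,9,12), of length 5; no longer one exists.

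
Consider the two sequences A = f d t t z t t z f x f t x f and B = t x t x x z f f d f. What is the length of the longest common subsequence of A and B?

6

A longest common subsequence is ttzfff (length 6); the LCS DP confirms no longer common subsequence exists.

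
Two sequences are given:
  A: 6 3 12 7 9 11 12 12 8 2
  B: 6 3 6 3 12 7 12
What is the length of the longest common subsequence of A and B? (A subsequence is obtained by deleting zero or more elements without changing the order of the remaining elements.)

A longest common subsequence is 6, 3, 12, 7, 12 (length 5); the LCS DP confirms no longer common subsequence exists.

5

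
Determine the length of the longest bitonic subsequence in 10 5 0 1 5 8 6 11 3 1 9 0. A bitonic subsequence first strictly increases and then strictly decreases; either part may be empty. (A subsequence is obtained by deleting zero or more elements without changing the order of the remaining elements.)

8

Let inc[i] be the LIS ending at i and dec[i] the longest strictly decreasing subsequence starting at i. inc = [1, 1, 1, 2, 3, 4, 4, 5, 3, 2, 5, 1], dec = [6, 4, 1, 2, 4, 5, 4, 4, 3, 2, 2, 1].
max_i inc[i]+dec[i]−1 = 8, with one witness 0, 1, 5, 8, 6, 3, 1, 0.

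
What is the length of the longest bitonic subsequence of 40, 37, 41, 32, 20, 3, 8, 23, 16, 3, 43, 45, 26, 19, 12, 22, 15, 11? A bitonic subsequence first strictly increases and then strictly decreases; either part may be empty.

One longest bitonic subsequence is 3, 8, 23, 43, 45, 26, 22, 15, 11 (positions 6,7,8,11,12,13,16,17,18): it rises to 45 then falls. Length 9 is optimal.

9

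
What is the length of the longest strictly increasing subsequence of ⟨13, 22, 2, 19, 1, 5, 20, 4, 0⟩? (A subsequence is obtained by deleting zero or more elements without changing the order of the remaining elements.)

Scanning left to right, the best length ending at each element is: 13→1, 22→2, 2→1, 19→2, 1→1, 5→2, 20→3, 4→2, 0→1.
So the longest increasing subsequence has length 3, e.g. 13, 19, 20.

3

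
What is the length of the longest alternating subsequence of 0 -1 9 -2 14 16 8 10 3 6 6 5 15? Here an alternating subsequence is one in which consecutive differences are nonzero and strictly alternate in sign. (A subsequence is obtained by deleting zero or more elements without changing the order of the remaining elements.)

11

Track the best alternating length ending on an up-step vs a down-step at each position: up/down = 1/1, 1/2, 3/1, 1/4, 5/1, 5/1, 5/6, 7/6, 5/8, 9/8, 9/8, 9/10, 11/6.
The maximum over both is 11; one such subsequence is 0, -1, 9, -2, 14, 8, 10, 3, 6, 5, 15.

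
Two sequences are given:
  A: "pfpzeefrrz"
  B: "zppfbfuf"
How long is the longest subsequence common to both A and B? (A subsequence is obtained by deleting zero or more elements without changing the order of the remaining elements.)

A longest common subsequence is pff (length 3); the LCS DP confirms no longer common subsequence exists.

3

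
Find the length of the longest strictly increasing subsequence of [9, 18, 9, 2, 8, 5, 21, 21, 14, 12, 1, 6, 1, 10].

4

One longest increasing subsequence is 2, 5, 6, 10 (positions 4,6,12,14), of length 4; no longer one exists.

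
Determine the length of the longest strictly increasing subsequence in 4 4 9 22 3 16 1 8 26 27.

One longest increasing subsequence is 4, 9, 22, 26, 27 (positions 1,3,4,9,10), of length 5; no longer one exists.

5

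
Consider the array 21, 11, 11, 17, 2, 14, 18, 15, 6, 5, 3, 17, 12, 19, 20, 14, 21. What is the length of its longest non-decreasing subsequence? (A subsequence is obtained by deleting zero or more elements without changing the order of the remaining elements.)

8

Scanning left to right, the best length ending at each element is: 21→1, 11→1, 11→2, 17→3, 2→1, 14→3, 18→4, 15→4, 6→2, 5→2, 3→2, 17→5, 12→3, 19→6, 20→7, 14→4, 21→8.
So the longest non-decreasing subsequence has length 8, e.g. 11, 11, 14, 15, 17, 19, 20, 21.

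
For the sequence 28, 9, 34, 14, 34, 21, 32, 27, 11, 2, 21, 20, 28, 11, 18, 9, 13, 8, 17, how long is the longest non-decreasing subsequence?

5

One longest non-decreasing subsequence is 9, 14, 21, 27, 28 (positions 2,4,6,8,13), of length 5; no longer one exists.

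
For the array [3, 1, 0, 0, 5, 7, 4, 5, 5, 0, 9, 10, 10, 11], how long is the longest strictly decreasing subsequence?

3

Let dp[i] be the longest decreasing subsequence ending at position i. Then dp = [1, 2, 3, 3, 1, 1, 2, 2, 2, 3, 1, 1, 1, 1].
The maximum is 3; one witness is 3, 1, 0 at positions 1,2,3.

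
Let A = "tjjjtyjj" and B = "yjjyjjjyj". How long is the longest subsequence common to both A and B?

A longest common subsequence is jjjyj (length 5); the LCS DP confirms no longer common subsequence exists.

5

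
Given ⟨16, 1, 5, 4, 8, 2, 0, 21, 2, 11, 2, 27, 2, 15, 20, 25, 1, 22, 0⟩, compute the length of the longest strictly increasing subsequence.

Let dp[i] be the longest increasing subsequence ending at position i. Then dp = [1, 1, 2, 2, 3, 2, 1, 4, 2, 4, 2, 5, 2, 5, 6, 7, 2, 7, 1].
The maximum is 7; one witness is 1, 5, 8, 11, 15, 20, 25 at positions 2,3,5,10,14,15,16.

7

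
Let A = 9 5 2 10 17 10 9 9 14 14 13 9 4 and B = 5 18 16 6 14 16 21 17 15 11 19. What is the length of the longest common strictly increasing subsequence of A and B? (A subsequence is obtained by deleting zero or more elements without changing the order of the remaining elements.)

A longest common strictly increasing subsequence is 5, 14 (length 2); it appears in order in both A and B, and no longer such subsequence exists.

2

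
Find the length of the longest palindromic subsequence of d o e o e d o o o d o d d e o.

One longest palindromic subsequence is oeodooodoeo (positions 2,3,4,6,7,8,9,10,11,14,15); it reads the same forward and backward, and the interval DP gives dp[1][15] = 11.

11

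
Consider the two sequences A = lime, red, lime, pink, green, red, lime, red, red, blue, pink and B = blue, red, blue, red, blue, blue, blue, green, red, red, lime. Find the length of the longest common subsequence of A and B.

Backtracking the LCS table gives one alignment: red (A2,B4) → green (A5,B8) → red (A6,B10) → lime (A7,B11).
So the longest common subsequence has length 4.

4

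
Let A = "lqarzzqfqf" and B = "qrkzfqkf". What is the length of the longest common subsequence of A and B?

A longest common subsequence is qrzfqf (length 6); the LCS DP confirms no longer common subsequence exists.

6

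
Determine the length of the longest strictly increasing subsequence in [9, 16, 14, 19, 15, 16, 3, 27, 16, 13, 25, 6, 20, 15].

Let dp[i] be the longest increasing subsequence ending at position i. Then dp = [1, 2, 2, 3, 3, 4, 1, 5, 4, 2, 5, 2, 5, 3].
The maximum is 5; one witness is 9, 14, 15, 16, 27 at positions 1,3,5,6,8.

5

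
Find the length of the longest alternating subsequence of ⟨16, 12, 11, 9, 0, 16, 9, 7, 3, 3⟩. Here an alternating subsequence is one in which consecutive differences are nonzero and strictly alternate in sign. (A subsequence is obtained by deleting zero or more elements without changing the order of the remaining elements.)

4

Track the best alternating length ending on an up-step vs a down-step at each position: up/down = 1/1, 1/2, 1/2, 1/2, 1/2, 3/1, 3/4, 3/4, 3/4, 3/4.
The maximum over both is 4; one such subsequence is 16, 12, 16, 9.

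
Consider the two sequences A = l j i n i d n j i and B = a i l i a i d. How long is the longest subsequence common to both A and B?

4

A longest common subsequence is liid (length 4); the LCS DP confirms no longer common subsequence exists.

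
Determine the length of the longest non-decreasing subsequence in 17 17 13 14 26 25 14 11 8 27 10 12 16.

Let dp[i] be the longest non-decreasing subsequence ending at position i. Then dp = [1, 2, 1, 2, 3, 3, 3, 1, 1, 4, 2, 3, 4].
The maximum is 4; one witness is 17, 17, 26, 27 at positions 1,2,5,10.

4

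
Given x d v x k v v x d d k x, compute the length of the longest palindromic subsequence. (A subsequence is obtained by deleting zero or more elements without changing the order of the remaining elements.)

Using dp[i][j] = 2 + dp[i+1][j−1] if the ends match, else max(dp[i+1][j], dp[i][j−1]):
dp[1][12] = 8. A witness is xdxvvxdx at positions 1,2,4,6,7,8,10,12.

8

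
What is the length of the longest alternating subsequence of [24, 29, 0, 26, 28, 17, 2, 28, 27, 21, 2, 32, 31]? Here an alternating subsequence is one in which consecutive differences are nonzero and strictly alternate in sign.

9

A longest alternating subsequence is 24, 29, 0, 26, 17, 28, 27, 32, 31 (positions 1,2,3,4,6,8,9,12,13); its 8 consecutive differences strictly alternate in sign, and length 9 is optimal.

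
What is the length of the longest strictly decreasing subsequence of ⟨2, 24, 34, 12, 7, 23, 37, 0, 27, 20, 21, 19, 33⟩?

Scanning left to right, the best length ending at each element is: 2→1, 24→1, 34→1, 12→2, 7→3, 23→2, 37→1, 0→4, 27→2, 20→3, 21→3, 19→4, 33→2.
So the longest decreasing subsequence has length 4, e.g. 24, 12, 7, 0.

4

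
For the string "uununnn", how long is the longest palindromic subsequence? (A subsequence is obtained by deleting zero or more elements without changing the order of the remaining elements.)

One longest palindromic subsequence is nnnn (positions 3,5,6,7); it reads the same forward and backward, and the interval DP gives dp[1][7] = 4.

4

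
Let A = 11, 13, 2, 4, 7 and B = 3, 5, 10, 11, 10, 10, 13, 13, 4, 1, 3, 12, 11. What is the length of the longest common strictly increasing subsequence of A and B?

2

For each value that appears in both, track the longest common increasing run ending there.
The best achievable length is 2; one witness is 11, 13 (A-positions 1,2, B-positions 4,7).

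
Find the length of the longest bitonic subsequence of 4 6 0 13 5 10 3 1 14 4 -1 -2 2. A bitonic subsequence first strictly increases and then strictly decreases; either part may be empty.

One longest bitonic subsequence is 4, 6, 13, 10, 3, 1, -1, -2 (positions 1,2,4,6,7,8,11,12): it rises to 13 then falls. Length 8 is optimal.

8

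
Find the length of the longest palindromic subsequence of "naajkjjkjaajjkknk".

12

Using dp[i][j] = 2 + dp[i+1][j−1] if the ends match, else max(dp[i+1][j], dp[i][j−1]):
dp[1][17] = 12. A witness is naajkjjkjaan at positions 1,2,3,4,5,6,7,8,9,10,11,16.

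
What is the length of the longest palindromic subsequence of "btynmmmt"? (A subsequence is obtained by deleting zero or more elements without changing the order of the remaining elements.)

One longest palindromic subsequence is tmmmt (positions 2,5,6,7,8); it reads the same forward and backward, and the interval DP gives dp[1][8] = 5.

5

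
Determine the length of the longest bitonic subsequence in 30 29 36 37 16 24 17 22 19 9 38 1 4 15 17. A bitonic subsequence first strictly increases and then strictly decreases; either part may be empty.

One longest bitonic subsequence is 30, 36, 37, 24, 22, 19, 9, 4 (positions 1,3,4,6,8,9,10,13): it rises to 37 then falls. Length 8 is optimal.

8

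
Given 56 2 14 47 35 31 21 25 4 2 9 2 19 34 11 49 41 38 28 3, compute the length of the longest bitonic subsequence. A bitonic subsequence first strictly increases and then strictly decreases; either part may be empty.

Let inc[i] be the LIS ending at i and dec[i] the longest strictly decreasing subsequence starting at i. inc = [1, 1, 2, 3, 3, 3, 3, 4, 2, 1, 3, 1, 4, 5, 4, 6, 6, 6, 5, 2], dec = [8, 1, 3, 7, 6, 5, 4, 4, 2, 1, 2, 1, 3, 3, 2, 5, 4, 3, 2, 1].
max_i inc[i]+dec[i]−1 = 10, with one witness 2, 14, 21, 25, 34, 49, 41, 38, 28, 3.

10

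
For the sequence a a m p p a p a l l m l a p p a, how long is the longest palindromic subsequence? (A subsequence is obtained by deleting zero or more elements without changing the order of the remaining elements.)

11

One longest palindromic subsequence is appalmlappa (positions 1,4,5,6,9,11,12,13,14,15,16); it reads the same forward and backward, and the interval DP gives dp[1][16] = 11.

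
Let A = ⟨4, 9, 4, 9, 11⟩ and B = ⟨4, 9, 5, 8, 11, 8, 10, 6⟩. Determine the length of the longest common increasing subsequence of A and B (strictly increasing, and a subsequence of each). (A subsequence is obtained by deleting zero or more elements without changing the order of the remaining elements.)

For each value that appears in both, track the longest common increasing run ending there.
The best achievable length is 3; one witness is 4, 9, 11 (A-positions 1,2,5, B-positions 1,2,5).

3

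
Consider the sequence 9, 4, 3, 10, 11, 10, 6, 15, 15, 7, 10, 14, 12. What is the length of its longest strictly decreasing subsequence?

One longest decreasing subsequence is 9, 4, 3 (positions 1,2,3), of length 3; no longer one exists.

3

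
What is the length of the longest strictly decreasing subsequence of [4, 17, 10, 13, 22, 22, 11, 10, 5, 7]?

One longest decreasing subsequence is 17, 13, 11, 10, 5 (positions 2,4,7,8,9), of length 5; no longer one exists.

5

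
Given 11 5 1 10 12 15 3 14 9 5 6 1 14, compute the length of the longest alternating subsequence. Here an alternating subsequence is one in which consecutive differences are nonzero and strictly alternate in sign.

A longest alternating subsequence is 11, 5, 10, 3, 14, 5, 6, 1, 14 (positions 1,2,4,7,8,10,11,12,13); its 8 consecutive differences strictly alternate in sign, and length 9 is optimal.

9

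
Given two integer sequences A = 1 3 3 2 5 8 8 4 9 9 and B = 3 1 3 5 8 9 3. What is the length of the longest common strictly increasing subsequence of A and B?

A longest common strictly increasing subsequence is 1, 3, 5, 8, 9 (length 5); it appears in order in both A and B, and no longer such subsequence exists.

5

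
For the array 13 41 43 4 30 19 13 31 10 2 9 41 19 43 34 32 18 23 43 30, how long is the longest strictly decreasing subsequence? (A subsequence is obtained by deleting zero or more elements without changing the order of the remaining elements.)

6

One longest decreasing subsequence is 41, 30, 19, 13, 10, 2 (positions 2,5,6,7,9,10), of length 6; no longer one exists.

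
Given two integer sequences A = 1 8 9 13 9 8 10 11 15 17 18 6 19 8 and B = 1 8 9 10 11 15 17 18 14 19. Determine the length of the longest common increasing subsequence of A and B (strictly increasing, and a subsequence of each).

A longest common strictly increasing subsequence is 1, 8, 9, 10, 11, 15, 17, 18, 19 (length 9); it appears in order in both A and B, and no longer such subsequence exists.

9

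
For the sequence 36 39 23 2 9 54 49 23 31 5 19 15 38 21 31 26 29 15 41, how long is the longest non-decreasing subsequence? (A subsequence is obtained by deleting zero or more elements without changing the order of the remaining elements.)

One longest non-decreasing subsequence is 2, 9, 19, 21, 26, 29, 41 (positions 4,5,11,14,16,17,19), of length 7; no longer one exists.

7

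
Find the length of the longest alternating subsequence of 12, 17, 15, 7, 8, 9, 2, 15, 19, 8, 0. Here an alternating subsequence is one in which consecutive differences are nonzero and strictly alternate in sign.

Track the best alternating length ending on an up-step vs a down-step at each position: up/down = 1/1, 2/1, 2/3, 1/3, 4/3, 4/3, 1/5, 6/3, 6/1, 6/7, 1/7.
The maximum over both is 7; one such subsequence is 12, 17, 7, 8, 2, 15, 8.

7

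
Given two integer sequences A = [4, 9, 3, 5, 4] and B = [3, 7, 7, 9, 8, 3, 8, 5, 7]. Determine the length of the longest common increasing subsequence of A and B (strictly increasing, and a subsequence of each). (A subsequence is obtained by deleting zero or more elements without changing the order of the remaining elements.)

For each value that appears in both, track the longest common increasing run ending there.
The best achievable length is 2; one witness is 3, 5 (A-positions 3,4, B-positions 1,8).

2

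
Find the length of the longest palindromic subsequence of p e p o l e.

3

One longest palindromic subsequence is ele (positions 2,5,6); it reads the same forward and backward, and the interval DP gives dp[1][6] = 3.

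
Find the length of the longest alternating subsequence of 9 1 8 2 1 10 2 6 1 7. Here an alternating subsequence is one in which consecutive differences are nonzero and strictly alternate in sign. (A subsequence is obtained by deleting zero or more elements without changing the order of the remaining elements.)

9

Track the best alternating length ending on an up-step vs a down-step at each position: up/down = 1/1, 1/2, 3/2, 3/4, 1/4, 5/1, 5/6, 7/6, 1/8, 9/6.
The maximum over both is 9; one such subsequence is 9, 1, 8, 2, 10, 2, 6, 1, 7.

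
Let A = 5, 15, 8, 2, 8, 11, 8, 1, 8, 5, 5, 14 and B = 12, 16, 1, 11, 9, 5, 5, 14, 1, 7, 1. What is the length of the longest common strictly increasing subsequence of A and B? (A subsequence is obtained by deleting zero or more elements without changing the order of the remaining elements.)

3

For each value that appears in both, track the longest common increasing run ending there.
The best achievable length is 3; one witness is 1, 5, 14 (A-positions 8,10,12, B-positions 3,6,8).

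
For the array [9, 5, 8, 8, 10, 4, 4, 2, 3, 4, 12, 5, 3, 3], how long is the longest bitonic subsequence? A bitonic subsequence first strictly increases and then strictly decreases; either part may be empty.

6

One longest bitonic subsequence is 5, 8, 10, 12, 5, 3 (positions 2,3,5,11,12,14): it rises to 12 then falls. Length 6 is optimal.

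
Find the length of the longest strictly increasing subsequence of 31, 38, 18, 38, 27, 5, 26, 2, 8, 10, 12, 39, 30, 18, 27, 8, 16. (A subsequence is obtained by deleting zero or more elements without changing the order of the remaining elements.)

6

One longest increasing subsequence is 5, 8, 10, 12, 18, 27 (positions 6,9,10,11,14,15), of length 6; no longer one exists.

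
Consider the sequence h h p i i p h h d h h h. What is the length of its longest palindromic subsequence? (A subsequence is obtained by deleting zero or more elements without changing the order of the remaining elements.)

8

One longest palindromic subsequence is hhpiiphh (positions 1,2,3,4,5,6,11,12); it reads the same forward and backward, and the interval DP gives dp[1][12] = 8.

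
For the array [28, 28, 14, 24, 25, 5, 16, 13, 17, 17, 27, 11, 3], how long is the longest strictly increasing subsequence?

Scanning left to right, the best length ending at each element is: 28→1, 28→1, 14→1, 24→2, 25→3, 5→1, 16→2, 13→2, 17→3, 17→3, 27→4, 11→2, 3→1.
So the longest increasing subsequence has length 4, e.g. 14, 24, 25, 27.

4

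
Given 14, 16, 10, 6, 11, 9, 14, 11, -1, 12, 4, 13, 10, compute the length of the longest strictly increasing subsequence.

One longest increasing subsequence is 6, 9, 11, 12, 13 (positions 4,6,8,10,12), of length 5; no longer one exists.

5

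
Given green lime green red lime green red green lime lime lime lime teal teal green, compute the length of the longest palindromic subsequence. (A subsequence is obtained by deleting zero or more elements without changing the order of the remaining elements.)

9

One longest palindromic subsequence is green lime lime green red green lime lime green (positions 1,2,5,6,7,8,11,12,15); it reads the same forward and backward, and the interval DP gives dp[1][15] = 9.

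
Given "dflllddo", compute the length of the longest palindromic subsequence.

One longest palindromic subsequence is dllld (positions 1,3,4,5,7); it reads the same forward and backward, and the interval DP gives dp[1][8] = 5.

5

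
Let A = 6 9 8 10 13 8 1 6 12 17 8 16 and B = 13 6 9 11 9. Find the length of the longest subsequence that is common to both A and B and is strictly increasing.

For each value that appears in both, track the longest common increasing run ending there.
The best achievable length is 2; one witness is 6, 9 (A-positions 1,2, B-positions 2,3).

2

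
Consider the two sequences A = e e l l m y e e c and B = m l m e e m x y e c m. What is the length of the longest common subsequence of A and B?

6

A longest common subsequence is eemyec (length 6); the LCS DP confirms no longer common subsequence exists.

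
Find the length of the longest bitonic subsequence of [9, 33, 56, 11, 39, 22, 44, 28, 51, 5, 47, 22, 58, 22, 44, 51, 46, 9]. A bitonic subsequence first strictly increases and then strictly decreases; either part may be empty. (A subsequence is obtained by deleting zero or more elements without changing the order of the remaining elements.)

Let inc[i] be the LIS ending at i and dec[i] the longest strictly decreasing subsequence starting at i. inc = [1, 2, 3, 2, 3, 3, 4, 4, 5, 1, 5, 3, 6, 3, 5, 6, 6, 2], dec = [2, 4, 5, 2, 4, 2, 4, 3, 4, 1, 3, 2, 4, 2, 2, 3, 2, 1].
max_i inc[i]+dec[i]−1 = 9, with one witness 9, 33, 39, 44, 51, 58, 51, 46, 9.

9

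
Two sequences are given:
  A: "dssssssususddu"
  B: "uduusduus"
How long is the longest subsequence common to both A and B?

6

Backtracking the LCS table gives one alignment: d (A1,B2) → u (A8,B3) → u (A10,B4) → s (A11,B5) → d (A12,B6) → u (A14,B8).
So the longest common subsequence has length 6.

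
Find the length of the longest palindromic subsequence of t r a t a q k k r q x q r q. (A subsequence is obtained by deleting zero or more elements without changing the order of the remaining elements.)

Using dp[i][j] = 2 + dp[i+1][j−1] if the ends match, else max(dp[i+1][j], dp[i][j−1]):
dp[1][14] = 7. A witness is qrqxqrq at positions 6,9,10,11,12,13,14.

7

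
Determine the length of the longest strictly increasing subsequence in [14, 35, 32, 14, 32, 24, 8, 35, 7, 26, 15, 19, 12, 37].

4

Scanning left to right, the best length ending at each element is: 14→1, 35→2, 32→2, 14→1, 32→2, 24→2, 8→1, 35→3, 7→1, 26→3, 15→2, 19→3, 12→2, 37→4.
So the longest increasing subsequence has length 4, e.g. 14, 32, 35, 37.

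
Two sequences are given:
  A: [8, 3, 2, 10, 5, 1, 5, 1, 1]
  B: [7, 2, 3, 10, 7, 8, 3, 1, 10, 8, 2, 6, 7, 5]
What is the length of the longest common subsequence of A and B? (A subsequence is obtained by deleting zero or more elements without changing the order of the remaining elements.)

A longest common subsequence is 8, 3, 2, 5 (length 4); the LCS DP confirms no longer common subsequence exists.

4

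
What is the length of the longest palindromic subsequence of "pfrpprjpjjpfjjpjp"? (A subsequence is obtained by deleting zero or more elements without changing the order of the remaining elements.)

One longest palindromic subsequence is pjpjjfjjpjp (positions 1,7,8,9,10,12,13,14,15,16,17); it reads the same forward and backward, and the interval DP gives dp[1][17] = 11.

11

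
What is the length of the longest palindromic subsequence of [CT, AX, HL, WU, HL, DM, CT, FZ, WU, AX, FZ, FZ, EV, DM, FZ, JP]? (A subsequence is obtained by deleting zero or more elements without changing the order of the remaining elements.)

One longest palindromic subsequence is DM FZ FZ FZ DM (positions 6,8,11,12,14); it reads the same forward and backward, and the interval DP gives dp[1][16] = 5.

5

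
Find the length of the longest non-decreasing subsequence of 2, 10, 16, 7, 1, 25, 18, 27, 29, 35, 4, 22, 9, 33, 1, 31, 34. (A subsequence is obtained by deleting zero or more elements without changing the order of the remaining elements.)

8

Scanning left to right, the best length ending at each element is: 2→1, 10→2, 16→3, 7→2, 1→1, 25→4, 18→4, 27→5, 29→6, 35→7, 4→2, 22→5, 9→3, 33→7, 1→2, 31→7, 34→8.
So the longest non-decreasing subsequence has length 8, e.g. 2, 10, 16, 25, 27, 29, 33, 34.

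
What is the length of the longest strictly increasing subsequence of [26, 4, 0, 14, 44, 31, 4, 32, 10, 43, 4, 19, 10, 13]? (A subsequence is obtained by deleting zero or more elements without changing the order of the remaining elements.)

5

Scanning left to right, the best length ending at each element is: 26→1, 4→1, 0→1, 14→2, 44→3, 31→3, 4→2, 32→4, 10→3, 43→5, 4→2, 19→4, 10→3, 13→4.
So the longest increasing subsequence has length 5, e.g. 4, 14, 31, 32, 43.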